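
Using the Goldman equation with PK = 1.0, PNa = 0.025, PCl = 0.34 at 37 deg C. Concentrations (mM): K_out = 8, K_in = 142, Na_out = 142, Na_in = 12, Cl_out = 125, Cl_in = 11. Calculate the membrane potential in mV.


Vm = (RT/F)*ln((PK*Ko + PNa*Nao + PCl*Cli)/(PK*Ki + PNa*Nai + PCl*Clo))
Numer = 15.29, Denom = 184.8
Vm = -66.6 mV


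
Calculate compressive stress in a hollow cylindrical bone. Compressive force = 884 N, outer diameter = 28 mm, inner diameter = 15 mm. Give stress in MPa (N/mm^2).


A = pi*(r_o^2 - r_i^2)
r_o = 14 mm, r_i = 7.5 mm
A = 439.038 mm^2
sigma = F/A = 884 / 439.038
sigma = 2.013 MPa


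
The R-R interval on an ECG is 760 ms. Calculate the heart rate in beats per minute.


HR = 60 / RR_interval(s)
RR = 760 ms = 0.76 s
HR = 60 / 0.76 = 78.95 bpm


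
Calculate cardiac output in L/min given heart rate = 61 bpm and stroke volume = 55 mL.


CO = HR * SV
CO = 61 * 55 / 1000
CO = 3.355 L/min


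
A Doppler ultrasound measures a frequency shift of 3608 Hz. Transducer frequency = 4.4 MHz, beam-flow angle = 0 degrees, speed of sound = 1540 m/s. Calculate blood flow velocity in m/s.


v = fd * c / (2 * f0 * cos(theta))
v = 3608 * 1540 / (2 * 4.4000e+06 * cos(0))
v = 0.6314 m/s


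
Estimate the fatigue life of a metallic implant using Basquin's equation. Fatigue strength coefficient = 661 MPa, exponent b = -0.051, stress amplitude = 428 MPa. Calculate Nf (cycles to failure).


sigma_a = sigma_f' * (2Nf)^b
2Nf = (sigma_a/sigma_f')^(1/b)
2Nf = (428/661)^(1/-0.051)
2Nf = 5024.9435
Nf = 2512


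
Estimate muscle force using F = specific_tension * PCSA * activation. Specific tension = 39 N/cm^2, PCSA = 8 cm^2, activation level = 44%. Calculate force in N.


F = sigma * PCSA * activation
F = 39 * 8 * 0.44
F = 137.3 N


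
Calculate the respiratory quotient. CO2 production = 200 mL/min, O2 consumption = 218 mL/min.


RQ = VCO2 / VO2
RQ = 200 / 218
RQ = 0.9174


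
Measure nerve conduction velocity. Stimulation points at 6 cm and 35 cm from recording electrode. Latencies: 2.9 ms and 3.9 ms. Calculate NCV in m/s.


Distance = (35 - 6) / 100 = 0.29 m
dt = (3.9 - 2.9) / 1000 = 0.001 s
NCV = dist / dt = 290 m/s


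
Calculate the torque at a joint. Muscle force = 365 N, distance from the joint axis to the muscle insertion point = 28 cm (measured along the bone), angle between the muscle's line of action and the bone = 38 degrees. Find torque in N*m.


Torque = F * d * sin(theta)   (moment arm = d*sin(theta))
d = 28 cm = 0.28 m
Torque = 365 * 0.28 * sin(38)
Torque = 62.92 N*m


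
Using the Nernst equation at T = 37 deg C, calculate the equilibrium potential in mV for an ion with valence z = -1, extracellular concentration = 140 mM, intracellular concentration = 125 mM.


E = (RT/(zF)) * ln(C_out/C_in)
T = 37 + 273.15 = 310.15 K
E = (8.314 * 310.15 / (-1 * 96485)) * ln(140/125)
E = -3.029 mV


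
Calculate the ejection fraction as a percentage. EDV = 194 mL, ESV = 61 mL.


SV = EDV - ESV = 194 - 61 = 133 mL
EF = SV/EDV * 100 = 133/194 * 100
EF = 68.56%


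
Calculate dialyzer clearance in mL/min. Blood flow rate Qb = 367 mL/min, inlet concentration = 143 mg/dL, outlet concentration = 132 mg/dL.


K = Qb * (Cb_in - Cb_out) / Cb_in
K = 367 * (143 - 132) / 143
K = 28.23 mL/min


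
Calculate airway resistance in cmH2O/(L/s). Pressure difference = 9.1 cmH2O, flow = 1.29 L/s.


R = dP / flow
R = 9.1 / 1.29
R = 7.054 cmH2O/(L/s)


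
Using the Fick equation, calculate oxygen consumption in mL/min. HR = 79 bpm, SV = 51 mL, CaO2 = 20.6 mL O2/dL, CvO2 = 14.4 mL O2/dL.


CO = HR*SV = 79*51/1000 = 4.029 L/min
a-v O2 diff = 20.6 - 14.4 = 6.2 mL/dL
VO2 = CO * (CaO2-CvO2) * 10 dL/L
VO2 = 4.029 * 6.2 * 10
VO2 = 249.8 mL/min


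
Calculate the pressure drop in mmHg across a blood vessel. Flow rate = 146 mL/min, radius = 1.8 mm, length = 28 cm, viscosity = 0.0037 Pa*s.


dP = 8*mu*L*Q / (pi*r^4)
Q = 146 mL/min = 2.43333e-06 m^3/s
dP = 611.52 Pa = 611.52 / 133.322 mmHg = 4.587 mmHg


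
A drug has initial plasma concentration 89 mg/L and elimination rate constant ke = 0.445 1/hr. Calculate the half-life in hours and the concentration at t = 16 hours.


t_half = ln(2) / ke = 0.693147 / 0.445 = 1.558 hr
C(t) = C0 * exp(-ke*t) = 89 * exp(-0.445*16)
C(16) = 0.07198 mg/L


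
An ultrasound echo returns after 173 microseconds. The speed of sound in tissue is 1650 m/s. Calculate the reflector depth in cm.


depth = c * t / 2
t = 173 us = 1.7300e-04 s
depth = 1650 * 1.7300e-04 / 2
depth = 0.142725 m = 14.2725 cm


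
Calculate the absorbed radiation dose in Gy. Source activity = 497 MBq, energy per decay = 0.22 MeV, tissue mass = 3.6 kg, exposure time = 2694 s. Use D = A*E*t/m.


A = 497 MBq = 4.9700e+08 Bq
E = 0.22 MeV = 3.5244e-14 J
D = A*E*t/m = 4.9700e+08*3.5244e-14*2694/3.6
D = 0.01311 Gy


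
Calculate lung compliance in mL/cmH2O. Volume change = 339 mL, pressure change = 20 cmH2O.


C = dV / dP
C = 339 / 20
C = 16.95 mL/cmH2O


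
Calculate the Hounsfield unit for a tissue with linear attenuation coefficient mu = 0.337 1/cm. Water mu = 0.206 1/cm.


HU = ((mu_tissue - mu_water) / mu_water) * 1000
HU = ((0.337 - 0.206) / 0.206) * 1000
HU = 635.9


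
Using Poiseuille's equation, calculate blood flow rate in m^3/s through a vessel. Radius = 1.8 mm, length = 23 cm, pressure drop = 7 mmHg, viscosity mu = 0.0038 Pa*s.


Q = pi*r^4*dP / (8*mu*L)
r = 0.0018 m, L = 0.23 m
dP = 7 mmHg = 933.254 Pa
Q = 4.4019e-06 m^3/s


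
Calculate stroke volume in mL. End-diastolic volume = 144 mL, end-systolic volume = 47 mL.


SV = EDV - ESV
SV = 144 - 47
SV = 97 mL


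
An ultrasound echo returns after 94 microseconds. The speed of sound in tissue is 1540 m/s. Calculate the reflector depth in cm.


depth = c * t / 2
t = 94 us = 9.4000e-05 s
depth = 1540 * 9.4000e-05 / 2
depth = 0.07238 m = 7.238 cm


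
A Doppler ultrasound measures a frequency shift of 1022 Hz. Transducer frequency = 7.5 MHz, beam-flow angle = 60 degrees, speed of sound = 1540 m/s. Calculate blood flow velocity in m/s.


v = fd * c / (2 * f0 * cos(theta))
v = 1022 * 1540 / (2 * 7.5000e+06 * cos(60))
v = 0.2099 m/s


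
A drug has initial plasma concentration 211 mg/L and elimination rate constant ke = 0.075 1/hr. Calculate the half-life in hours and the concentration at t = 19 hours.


t_half = ln(2) / ke = 0.693147 / 0.075 = 9.242 hr
C(t) = C0 * exp(-ke*t) = 211 * exp(-0.075*19)
C(19) = 50.75 mg/L


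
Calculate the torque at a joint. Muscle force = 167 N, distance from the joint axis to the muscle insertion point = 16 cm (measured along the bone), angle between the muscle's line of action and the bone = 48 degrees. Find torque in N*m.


Torque = F * d * sin(theta)   (moment arm = d*sin(theta))
d = 16 cm = 0.16 m
Torque = 167 * 0.16 * sin(48)
Torque = 19.86 N*m


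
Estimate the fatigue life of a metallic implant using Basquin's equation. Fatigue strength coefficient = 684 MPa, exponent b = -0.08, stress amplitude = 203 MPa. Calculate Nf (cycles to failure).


sigma_a = sigma_f' * (2Nf)^b
2Nf = (sigma_a/sigma_f')^(1/b)
2Nf = (203/684)^(1/-0.08)
2Nf = 3930979.7
Nf = 1.9655e+06


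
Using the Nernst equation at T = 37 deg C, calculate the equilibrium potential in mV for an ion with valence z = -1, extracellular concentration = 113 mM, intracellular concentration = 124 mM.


E = (RT/(zF)) * ln(C_out/C_in)
T = 37 + 273.15 = 310.15 K
E = (8.314 * 310.15 / (-1 * 96485)) * ln(113/124)
E = 2.483 mV


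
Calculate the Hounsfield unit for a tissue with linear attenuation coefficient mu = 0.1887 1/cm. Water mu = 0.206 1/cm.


HU = ((mu_tissue - mu_water) / mu_water) * 1000
HU = ((0.1887 - 0.206) / 0.206) * 1000
HU = -83.98


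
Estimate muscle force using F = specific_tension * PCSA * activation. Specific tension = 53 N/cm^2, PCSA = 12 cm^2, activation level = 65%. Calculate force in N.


F = sigma * PCSA * activation
F = 53 * 12 * 0.65
F = 413.4 N


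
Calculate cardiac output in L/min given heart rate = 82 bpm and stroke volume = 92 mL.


CO = HR * SV
CO = 82 * 92 / 1000
CO = 7.544 L/min


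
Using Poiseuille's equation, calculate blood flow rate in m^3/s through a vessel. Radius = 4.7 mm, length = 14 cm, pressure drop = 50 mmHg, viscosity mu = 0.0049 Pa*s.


Q = pi*r^4*dP / (8*mu*L)
r = 0.0047 m, L = 0.14 m
dP = 50 mmHg = 6666.1 Pa
Q = 0.001862 m^3/s


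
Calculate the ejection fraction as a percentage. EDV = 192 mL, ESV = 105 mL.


SV = EDV - ESV = 192 - 105 = 87 mL
EF = SV/EDV * 100 = 87/192 * 100
EF = 45.31%


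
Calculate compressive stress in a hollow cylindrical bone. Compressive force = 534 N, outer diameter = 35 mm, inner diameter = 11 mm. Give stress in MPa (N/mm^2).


A = pi*(r_o^2 - r_i^2)
r_o = 17.5 mm, r_i = 5.5 mm
A = 867.08 mm^2
sigma = F/A = 534 / 867.08
sigma = 0.6159 MPa


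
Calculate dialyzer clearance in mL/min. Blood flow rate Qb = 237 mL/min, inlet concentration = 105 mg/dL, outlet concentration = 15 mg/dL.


K = Qb * (Cb_in - Cb_out) / Cb_in
K = 237 * (105 - 15) / 105
K = 203.1 mL/min


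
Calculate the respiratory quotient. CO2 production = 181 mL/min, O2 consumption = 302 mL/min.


RQ = VCO2 / VO2
RQ = 181 / 302
RQ = 0.5993


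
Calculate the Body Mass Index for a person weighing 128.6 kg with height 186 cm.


BMI = weight / height^2
height = 186 cm = 1.86 m
BMI = 128.6 / 1.86^2
BMI = 37.17 kg/m^2


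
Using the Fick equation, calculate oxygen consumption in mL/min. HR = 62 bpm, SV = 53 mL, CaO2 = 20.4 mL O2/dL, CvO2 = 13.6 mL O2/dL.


CO = HR*SV = 62*53/1000 = 3.286 L/min
a-v O2 diff = 20.4 - 13.6 = 6.8 mL/dL
VO2 = CO * (CaO2-CvO2) * 10 dL/L
VO2 = 3.286 * 6.8 * 10
VO2 = 223.4 mL/min


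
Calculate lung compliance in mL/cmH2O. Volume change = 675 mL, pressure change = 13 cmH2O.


C = dV / dP
C = 675 / 13
C = 51.92 mL/cmH2O


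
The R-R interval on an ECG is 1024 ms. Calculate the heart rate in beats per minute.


HR = 60 / RR_interval(s)
RR = 1024 ms = 1.024 s
HR = 60 / 1.024 = 58.59 bpm


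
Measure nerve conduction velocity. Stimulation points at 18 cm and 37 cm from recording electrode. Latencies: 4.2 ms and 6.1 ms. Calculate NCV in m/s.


Distance = (37 - 18) / 100 = 0.19 m
dt = (6.1 - 4.2) / 1000 = 0.0019 s
NCV = dist / dt = 100 m/s


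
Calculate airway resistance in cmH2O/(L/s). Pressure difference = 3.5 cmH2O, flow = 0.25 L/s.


R = dP / flow
R = 3.5 / 0.25
R = 14 cmH2O/(L/s)


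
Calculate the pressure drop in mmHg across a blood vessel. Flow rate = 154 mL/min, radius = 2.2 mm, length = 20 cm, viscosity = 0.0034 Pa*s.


dP = 8*mu*L*Q / (pi*r^4)
Q = 154 mL/min = 2.56667e-06 m^3/s
dP = 189.727 Pa = 189.727 / 133.322 mmHg = 1.423 mmHg


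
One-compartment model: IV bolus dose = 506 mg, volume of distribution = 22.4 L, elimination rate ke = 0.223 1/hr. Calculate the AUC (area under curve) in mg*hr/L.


C0 = Dose/Vd = 506/22.4 = 22.5893 mg/L
AUC = C0/ke = 22.5893/0.223
AUC = 101.3 mg*hr/L


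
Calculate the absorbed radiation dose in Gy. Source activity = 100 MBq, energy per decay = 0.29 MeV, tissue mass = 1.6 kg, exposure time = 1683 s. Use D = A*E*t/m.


A = 100 MBq = 1.0000e+08 Bq
E = 0.29 MeV = 4.6458e-14 J
D = A*E*t/m = 1.0000e+08*4.6458e-14*1683/1.6
D = 0.004887 Gy


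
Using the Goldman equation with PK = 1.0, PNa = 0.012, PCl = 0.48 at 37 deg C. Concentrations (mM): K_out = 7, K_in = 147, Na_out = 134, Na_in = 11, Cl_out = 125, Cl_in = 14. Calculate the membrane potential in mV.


Vm = (RT/F)*ln((PK*Ko + PNa*Nao + PCl*Cli)/(PK*Ki + PNa*Nai + PCl*Clo))
Numer = 15.328, Denom = 207.132
Vm = -69.58 mV


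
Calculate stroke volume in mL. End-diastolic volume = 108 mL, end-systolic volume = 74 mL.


SV = EDV - ESV
SV = 108 - 74
SV = 34 mL


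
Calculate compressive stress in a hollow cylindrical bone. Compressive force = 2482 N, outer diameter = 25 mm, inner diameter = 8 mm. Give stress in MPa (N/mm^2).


A = pi*(r_o^2 - r_i^2)
r_o = 12.5 mm, r_i = 4 mm
A = 440.608 mm^2
sigma = F/A = 2482 / 440.608
sigma = 5.633 MPa


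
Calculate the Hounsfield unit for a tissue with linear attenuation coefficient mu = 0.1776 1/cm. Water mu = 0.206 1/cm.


HU = ((mu_tissue - mu_water) / mu_water) * 1000
HU = ((0.1776 - 0.206) / 0.206) * 1000
HU = -137.9


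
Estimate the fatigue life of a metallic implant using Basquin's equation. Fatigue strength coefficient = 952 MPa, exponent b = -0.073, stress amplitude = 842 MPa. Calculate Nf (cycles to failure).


sigma_a = sigma_f' * (2Nf)^b
2Nf = (sigma_a/sigma_f')^(1/b)
2Nf = (842/952)^(1/-0.073)
2Nf = 5.3762257
Nf = 2.688


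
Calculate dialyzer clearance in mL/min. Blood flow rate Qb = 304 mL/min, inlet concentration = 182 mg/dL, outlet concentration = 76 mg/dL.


K = Qb * (Cb_in - Cb_out) / Cb_in
K = 304 * (182 - 76) / 182
K = 177.1 mL/min


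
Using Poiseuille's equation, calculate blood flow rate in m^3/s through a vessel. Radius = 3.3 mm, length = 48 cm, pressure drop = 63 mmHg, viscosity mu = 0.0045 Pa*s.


Q = pi*r^4*dP / (8*mu*L)
r = 0.0033 m, L = 0.48 m
dP = 63 mmHg = 8399.286 Pa
Q = 1.8109e-04 m^3/s


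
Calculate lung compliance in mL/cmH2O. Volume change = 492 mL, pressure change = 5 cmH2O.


C = dV / dP
C = 492 / 5
C = 98.4 mL/cmH2O


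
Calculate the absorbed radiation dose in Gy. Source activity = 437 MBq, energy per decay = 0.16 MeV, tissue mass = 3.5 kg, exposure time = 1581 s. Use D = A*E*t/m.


A = 437 MBq = 4.3700e+08 Bq
E = 0.16 MeV = 2.5632e-14 J
D = A*E*t/m = 4.3700e+08*2.5632e-14*1581/3.5
D = 0.00506 Gy


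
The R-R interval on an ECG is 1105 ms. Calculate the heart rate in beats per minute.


HR = 60 / RR_interval(s)
RR = 1105 ms = 1.105 s
HR = 60 / 1.105 = 54.3 bpm


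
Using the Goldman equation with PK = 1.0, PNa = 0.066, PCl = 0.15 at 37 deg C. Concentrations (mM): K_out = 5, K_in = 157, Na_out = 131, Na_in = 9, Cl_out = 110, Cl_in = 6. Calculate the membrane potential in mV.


Vm = (RT/F)*ln((PK*Ko + PNa*Nao + PCl*Cli)/(PK*Ki + PNa*Nai + PCl*Clo))
Numer = 14.546, Denom = 174.094
Vm = -66.34 mV


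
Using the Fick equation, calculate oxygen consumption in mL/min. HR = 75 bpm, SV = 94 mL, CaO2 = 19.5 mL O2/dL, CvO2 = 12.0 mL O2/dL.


CO = HR*SV = 75*94/1000 = 7.05 L/min
a-v O2 diff = 19.5 - 12.0 = 7.5 mL/dL
VO2 = CO * (CaO2-CvO2) * 10 dL/L
VO2 = 7.05 * 7.5 * 10
VO2 = 528.8 mL/min


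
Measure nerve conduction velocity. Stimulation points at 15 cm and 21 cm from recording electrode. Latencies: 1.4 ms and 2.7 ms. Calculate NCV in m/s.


Distance = (21 - 15) / 100 = 0.06 m
dt = (2.7 - 1.4) / 1000 = 0.0013 s
NCV = dist / dt = 46.15 m/s


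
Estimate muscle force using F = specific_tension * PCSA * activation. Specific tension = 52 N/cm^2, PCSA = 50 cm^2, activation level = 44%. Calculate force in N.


F = sigma * PCSA * activation
F = 52 * 50 * 0.44
F = 1144 N


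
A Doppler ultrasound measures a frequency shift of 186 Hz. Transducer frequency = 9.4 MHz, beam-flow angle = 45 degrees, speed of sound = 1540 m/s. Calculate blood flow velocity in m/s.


v = fd * c / (2 * f0 * cos(theta))
v = 186 * 1540 / (2 * 9.4000e+06 * cos(45))
v = 0.02155 m/s


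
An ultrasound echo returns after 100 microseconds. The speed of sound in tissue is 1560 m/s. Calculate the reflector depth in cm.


depth = c * t / 2
t = 100 us = 1.0000e-04 s
depth = 1560 * 1.0000e-04 / 2
depth = 0.078 m = 7.8 cm


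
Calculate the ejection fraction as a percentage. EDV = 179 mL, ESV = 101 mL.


SV = EDV - ESV = 179 - 101 = 78 mL
EF = SV/EDV * 100 = 78/179 * 100
EF = 43.58%


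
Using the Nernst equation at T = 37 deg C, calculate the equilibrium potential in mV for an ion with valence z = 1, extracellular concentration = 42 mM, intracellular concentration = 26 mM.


E = (RT/(zF)) * ln(C_out/C_in)
T = 37 + 273.15 = 310.15 K
E = (8.314 * 310.15 / (1 * 96485)) * ln(42/26)
E = 12.82 mV


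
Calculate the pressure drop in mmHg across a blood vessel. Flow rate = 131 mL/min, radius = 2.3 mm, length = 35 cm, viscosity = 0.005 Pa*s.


dP = 8*mu*L*Q / (pi*r^4)
Q = 131 mL/min = 2.18333e-06 m^3/s
dP = 347.685 Pa = 347.685 / 133.322 mmHg = 2.608 mmHg


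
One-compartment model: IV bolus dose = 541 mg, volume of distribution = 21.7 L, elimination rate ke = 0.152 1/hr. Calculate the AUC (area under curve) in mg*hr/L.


C0 = Dose/Vd = 541/21.7 = 24.9309 mg/L
AUC = C0/ke = 24.9309/0.152
AUC = 164 mg*hr/L


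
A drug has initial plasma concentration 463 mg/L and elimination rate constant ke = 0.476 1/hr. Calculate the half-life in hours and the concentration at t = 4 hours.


t_half = ln(2) / ke = 0.693147 / 0.476 = 1.456 hr
C(t) = C0 * exp(-ke*t) = 463 * exp(-0.476*4)
C(4) = 68.97 mg/L


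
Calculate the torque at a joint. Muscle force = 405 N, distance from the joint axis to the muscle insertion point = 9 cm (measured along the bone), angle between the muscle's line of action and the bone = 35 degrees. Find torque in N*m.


Torque = F * d * sin(theta)   (moment arm = d*sin(theta))
d = 9 cm = 0.09 m
Torque = 405 * 0.09 * sin(35)
Torque = 20.91 N*m


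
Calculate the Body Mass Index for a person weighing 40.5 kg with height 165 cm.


BMI = weight / height^2
height = 165 cm = 1.65 m
BMI = 40.5 / 1.65^2
BMI = 14.88 kg/m^2


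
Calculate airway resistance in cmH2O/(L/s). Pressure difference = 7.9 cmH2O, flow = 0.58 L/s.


R = dP / flow
R = 7.9 / 0.58
R = 13.62 cmH2O/(L/s)


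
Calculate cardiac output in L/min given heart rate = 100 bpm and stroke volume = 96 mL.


CO = HR * SV
CO = 100 * 96 / 1000
CO = 9.6 L/min


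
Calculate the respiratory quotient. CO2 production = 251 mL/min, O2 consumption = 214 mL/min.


RQ = VCO2 / VO2
RQ = 251 / 214
RQ = 1.173


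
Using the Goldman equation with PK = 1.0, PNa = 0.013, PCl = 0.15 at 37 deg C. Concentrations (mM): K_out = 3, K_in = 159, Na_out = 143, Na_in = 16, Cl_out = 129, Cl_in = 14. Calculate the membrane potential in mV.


Vm = (RT/F)*ln((PK*Ko + PNa*Nao + PCl*Cli)/(PK*Ki + PNa*Nai + PCl*Clo))
Numer = 6.959, Denom = 178.558
Vm = -86.72 mV


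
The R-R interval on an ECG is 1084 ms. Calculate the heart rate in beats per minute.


HR = 60 / RR_interval(s)
RR = 1084 ms = 1.084 s
HR = 60 / 1.084 = 55.35 bpm


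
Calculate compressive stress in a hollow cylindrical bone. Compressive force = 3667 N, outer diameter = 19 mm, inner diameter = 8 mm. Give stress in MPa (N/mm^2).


A = pi*(r_o^2 - r_i^2)
r_o = 9.5 mm, r_i = 4 mm
A = 233.263 mm^2
sigma = F/A = 3667 / 233.263
sigma = 15.72 MPa


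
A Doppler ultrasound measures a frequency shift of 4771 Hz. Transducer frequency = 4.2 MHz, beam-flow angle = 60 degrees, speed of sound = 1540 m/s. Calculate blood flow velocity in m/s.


v = fd * c / (2 * f0 * cos(theta))
v = 4771 * 1540 / (2 * 4.2000e+06 * cos(60))
v = 1.749 m/s


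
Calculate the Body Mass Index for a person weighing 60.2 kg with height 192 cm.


BMI = weight / height^2
height = 192 cm = 1.92 m
BMI = 60.2 / 1.92^2
BMI = 16.33 kg/m^2


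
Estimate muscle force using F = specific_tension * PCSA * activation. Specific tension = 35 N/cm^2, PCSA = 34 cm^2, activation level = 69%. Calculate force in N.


F = sigma * PCSA * activation
F = 35 * 34 * 0.69
F = 821.1 N


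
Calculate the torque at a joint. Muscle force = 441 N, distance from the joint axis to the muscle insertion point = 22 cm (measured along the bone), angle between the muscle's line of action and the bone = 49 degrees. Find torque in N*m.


Torque = F * d * sin(theta)   (moment arm = d*sin(theta))
d = 22 cm = 0.22 m
Torque = 441 * 0.22 * sin(49)
Torque = 73.22 N*m


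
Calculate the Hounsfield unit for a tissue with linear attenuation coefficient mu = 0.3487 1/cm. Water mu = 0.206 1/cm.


HU = ((mu_tissue - mu_water) / mu_water) * 1000
HU = ((0.3487 - 0.206) / 0.206) * 1000
HU = 692.7


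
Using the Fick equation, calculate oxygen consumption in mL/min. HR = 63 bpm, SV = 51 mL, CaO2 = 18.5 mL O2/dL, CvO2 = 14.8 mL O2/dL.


CO = HR*SV = 63*51/1000 = 3.213 L/min
a-v O2 diff = 18.5 - 14.8 = 3.7 mL/dL
VO2 = CO * (CaO2-CvO2) * 10 dL/L
VO2 = 3.213 * 3.7 * 10
VO2 = 118.9 mL/min


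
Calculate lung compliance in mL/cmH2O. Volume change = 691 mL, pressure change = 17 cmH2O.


C = dV / dP
C = 691 / 17
C = 40.65 mL/cmH2O


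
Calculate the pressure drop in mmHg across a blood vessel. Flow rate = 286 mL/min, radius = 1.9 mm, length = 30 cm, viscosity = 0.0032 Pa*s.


dP = 8*mu*L*Q / (pi*r^4)
Q = 286 mL/min = 4.76667e-06 m^3/s
dP = 894.153 Pa = 894.153 / 133.322 mmHg = 6.707 mmHg


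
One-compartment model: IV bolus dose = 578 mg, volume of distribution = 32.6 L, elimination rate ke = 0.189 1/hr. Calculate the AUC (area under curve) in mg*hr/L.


C0 = Dose/Vd = 578/32.6 = 17.7301 mg/L
AUC = C0/ke = 17.7301/0.189
AUC = 93.81 mg*hr/L


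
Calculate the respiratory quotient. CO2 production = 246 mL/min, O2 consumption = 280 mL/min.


RQ = VCO2 / VO2
RQ = 246 / 280
RQ = 0.8786


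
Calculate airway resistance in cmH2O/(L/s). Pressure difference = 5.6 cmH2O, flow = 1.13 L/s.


R = dP / flow
R = 5.6 / 1.13
R = 4.956 cmH2O/(L/s)


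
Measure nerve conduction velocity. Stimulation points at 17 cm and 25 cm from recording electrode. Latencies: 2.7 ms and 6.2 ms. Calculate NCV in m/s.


Distance = (25 - 17) / 100 = 0.08 m
dt = (6.2 - 2.7) / 1000 = 0.0035 s
NCV = dist / dt = 22.86 m/s


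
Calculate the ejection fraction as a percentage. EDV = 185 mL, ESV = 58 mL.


SV = EDV - ESV = 185 - 58 = 127 mL
EF = SV/EDV * 100 = 127/185 * 100
EF = 68.65%


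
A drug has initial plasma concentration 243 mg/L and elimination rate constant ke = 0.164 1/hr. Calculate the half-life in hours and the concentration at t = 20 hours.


t_half = ln(2) / ke = 0.693147 / 0.164 = 4.227 hr
C(t) = C0 * exp(-ke*t) = 243 * exp(-0.164*20)
C(20) = 9.144 mg/L


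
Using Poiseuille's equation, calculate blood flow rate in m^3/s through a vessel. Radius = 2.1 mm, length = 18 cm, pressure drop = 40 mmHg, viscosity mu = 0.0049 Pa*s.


Q = pi*r^4*dP / (8*mu*L)
r = 0.0021 m, L = 0.18 m
dP = 40 mmHg = 5332.88 Pa
Q = 4.6177e-05 m^3/s


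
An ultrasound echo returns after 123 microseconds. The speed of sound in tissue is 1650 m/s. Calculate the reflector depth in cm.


depth = c * t / 2
t = 123 us = 1.2300e-04 s
depth = 1650 * 1.2300e-04 / 2
depth = 0.101475 m = 10.1475 cm


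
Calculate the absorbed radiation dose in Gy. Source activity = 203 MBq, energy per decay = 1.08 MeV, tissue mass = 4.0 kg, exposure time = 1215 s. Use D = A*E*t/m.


A = 203 MBq = 2.0300e+08 Bq
E = 1.08 MeV = 1.73016e-13 J
D = A*E*t/m = 2.0300e+08*1.73016e-13*1215/4.0
D = 0.01067 Gy


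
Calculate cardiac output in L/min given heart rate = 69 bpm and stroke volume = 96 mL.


CO = HR * SV
CO = 69 * 96 / 1000
CO = 6.624 L/min


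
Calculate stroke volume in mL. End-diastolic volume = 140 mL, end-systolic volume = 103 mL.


SV = EDV - ESV
SV = 140 - 103
SV = 37 mL


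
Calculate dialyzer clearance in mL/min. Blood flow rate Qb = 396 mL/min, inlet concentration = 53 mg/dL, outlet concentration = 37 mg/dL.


K = Qb * (Cb_in - Cb_out) / Cb_in
K = 396 * (53 - 37) / 53
K = 119.5 mL/min


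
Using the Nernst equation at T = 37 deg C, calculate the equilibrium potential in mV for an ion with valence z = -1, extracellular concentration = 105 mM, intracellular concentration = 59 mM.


E = (RT/(zF)) * ln(C_out/C_in)
T = 37 + 273.15 = 310.15 K
E = (8.314 * 310.15 / (-1 * 96485)) * ln(105/59)
E = -15.41 mV


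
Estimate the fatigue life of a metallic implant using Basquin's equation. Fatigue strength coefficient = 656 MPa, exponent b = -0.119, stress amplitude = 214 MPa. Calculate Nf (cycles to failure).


sigma_a = sigma_f' * (2Nf)^b
2Nf = (sigma_a/sigma_f')^(1/b)
2Nf = (214/656)^(1/-0.119)
2Nf = 12250.444
Nf = 6125


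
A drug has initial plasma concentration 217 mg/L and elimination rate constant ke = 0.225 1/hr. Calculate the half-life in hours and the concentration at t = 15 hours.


t_half = ln(2) / ke = 0.693147 / 0.225 = 3.081 hr
C(t) = C0 * exp(-ke*t) = 217 * exp(-0.225*15)
C(15) = 7.425 mg/L


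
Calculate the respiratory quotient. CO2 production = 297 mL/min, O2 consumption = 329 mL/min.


RQ = VCO2 / VO2
RQ = 297 / 329
RQ = 0.9027


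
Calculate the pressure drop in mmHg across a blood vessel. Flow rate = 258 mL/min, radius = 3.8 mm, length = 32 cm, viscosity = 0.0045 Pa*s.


dP = 8*mu*L*Q / (pi*r^4)
Q = 258 mL/min = 4.3e-06 m^3/s
dP = 75.62 Pa = 75.62 / 133.322 mmHg = 0.5672 mmHg


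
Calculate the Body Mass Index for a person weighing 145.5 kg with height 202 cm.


BMI = weight / height^2
height = 202 cm = 2.02 m
BMI = 145.5 / 2.02^2
BMI = 35.66 kg/m^2


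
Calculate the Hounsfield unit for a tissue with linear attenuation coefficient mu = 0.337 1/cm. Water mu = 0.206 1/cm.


HU = ((mu_tissue - mu_water) / mu_water) * 1000
HU = ((0.337 - 0.206) / 0.206) * 1000
HU = 635.9


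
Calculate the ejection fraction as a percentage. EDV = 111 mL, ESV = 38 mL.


SV = EDV - ESV = 111 - 38 = 73 mL
EF = SV/EDV * 100 = 73/111 * 100
EF = 65.77%


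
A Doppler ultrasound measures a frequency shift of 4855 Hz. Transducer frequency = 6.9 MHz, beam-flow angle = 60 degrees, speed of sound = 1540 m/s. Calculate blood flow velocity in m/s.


v = fd * c / (2 * f0 * cos(theta))
v = 4855 * 1540 / (2 * 6.9000e+06 * cos(60))
v = 1.084 m/s


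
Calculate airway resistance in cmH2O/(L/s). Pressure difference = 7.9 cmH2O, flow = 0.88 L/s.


R = dP / flow
R = 7.9 / 0.88
R = 8.977 cmH2O/(L/s)


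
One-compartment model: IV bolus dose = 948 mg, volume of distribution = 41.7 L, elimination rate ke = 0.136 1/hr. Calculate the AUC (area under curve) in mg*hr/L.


C0 = Dose/Vd = 948/41.7 = 22.7338 mg/L
AUC = C0/ke = 22.7338/0.136
AUC = 167.2 mg*hr/L


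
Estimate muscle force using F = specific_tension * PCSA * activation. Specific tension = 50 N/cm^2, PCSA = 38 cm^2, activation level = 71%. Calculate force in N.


F = sigma * PCSA * activation
F = 50 * 38 * 0.71
F = 1349 N


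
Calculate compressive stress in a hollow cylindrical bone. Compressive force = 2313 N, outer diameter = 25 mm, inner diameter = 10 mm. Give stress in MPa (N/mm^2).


A = pi*(r_o^2 - r_i^2)
r_o = 12.5 mm, r_i = 5 mm
A = 412.334 mm^2
sigma = F/A = 2313 / 412.334
sigma = 5.61 MPa


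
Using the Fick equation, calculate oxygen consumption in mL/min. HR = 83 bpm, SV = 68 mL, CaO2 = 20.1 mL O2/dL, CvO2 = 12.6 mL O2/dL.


CO = HR*SV = 83*68/1000 = 5.644 L/min
a-v O2 diff = 20.1 - 12.6 = 7.5 mL/dL
VO2 = CO * (CaO2-CvO2) * 10 dL/L
VO2 = 5.644 * 7.5 * 10
VO2 = 423.3 mL/min


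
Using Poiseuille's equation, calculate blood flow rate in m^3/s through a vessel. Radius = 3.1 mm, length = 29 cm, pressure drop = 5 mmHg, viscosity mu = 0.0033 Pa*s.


Q = pi*r^4*dP / (8*mu*L)
r = 0.0031 m, L = 0.29 m
dP = 5 mmHg = 666.61 Pa
Q = 2.5262e-05 m^3/s


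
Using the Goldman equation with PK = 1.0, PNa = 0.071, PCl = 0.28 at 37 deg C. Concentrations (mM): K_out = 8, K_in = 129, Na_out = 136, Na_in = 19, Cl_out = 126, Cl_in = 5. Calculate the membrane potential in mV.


Vm = (RT/F)*ln((PK*Ko + PNa*Nao + PCl*Cli)/(PK*Ki + PNa*Nai + PCl*Clo))
Numer = 19.056, Denom = 165.629
Vm = -57.79 mV


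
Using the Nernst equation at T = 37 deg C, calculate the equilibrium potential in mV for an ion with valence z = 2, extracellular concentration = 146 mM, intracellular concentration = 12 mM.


E = (RT/(zF)) * ln(C_out/C_in)
T = 37 + 273.15 = 310.15 K
E = (8.314 * 310.15 / (2 * 96485)) * ln(146/12)
E = 33.39 mV


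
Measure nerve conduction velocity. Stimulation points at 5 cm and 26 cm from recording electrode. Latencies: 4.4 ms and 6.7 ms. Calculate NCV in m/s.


Distance = (26 - 5) / 100 = 0.21 m
dt = (6.7 - 4.4) / 1000 = 0.0023 s
NCV = dist / dt = 91.3 m/s


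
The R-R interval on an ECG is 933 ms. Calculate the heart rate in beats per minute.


HR = 60 / RR_interval(s)
RR = 933 ms = 0.933 s
HR = 60 / 0.933 = 64.31 bpm


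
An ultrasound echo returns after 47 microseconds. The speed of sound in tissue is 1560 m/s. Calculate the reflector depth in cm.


depth = c * t / 2
t = 47 us = 4.7000e-05 s
depth = 1560 * 4.7000e-05 / 2
depth = 0.03666 m = 3.666 cm


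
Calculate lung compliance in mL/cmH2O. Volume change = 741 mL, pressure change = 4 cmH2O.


C = dV / dP
C = 741 / 4
C = 185.2 mL/cmH2O


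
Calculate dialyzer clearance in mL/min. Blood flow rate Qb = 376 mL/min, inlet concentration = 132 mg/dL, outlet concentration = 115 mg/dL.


K = Qb * (Cb_in - Cb_out) / Cb_in
K = 376 * (132 - 115) / 132
K = 48.42 mL/min


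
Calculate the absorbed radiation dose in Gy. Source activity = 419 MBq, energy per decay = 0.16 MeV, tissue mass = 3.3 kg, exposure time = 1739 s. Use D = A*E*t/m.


A = 419 MBq = 4.1900e+08 Bq
E = 0.16 MeV = 2.5632e-14 J
D = A*E*t/m = 4.1900e+08*2.5632e-14*1739/3.3
D = 0.00566 Gy


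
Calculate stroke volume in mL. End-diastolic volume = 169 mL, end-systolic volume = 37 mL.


SV = EDV - ESV
SV = 169 - 37
SV = 132 mL


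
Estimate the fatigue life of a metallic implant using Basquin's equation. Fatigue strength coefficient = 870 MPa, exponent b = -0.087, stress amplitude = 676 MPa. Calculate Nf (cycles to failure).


sigma_a = sigma_f' * (2Nf)^b
2Nf = (sigma_a/sigma_f')^(1/b)
2Nf = (676/870)^(1/-0.087)
2Nf = 18.174174
Nf = 9.087


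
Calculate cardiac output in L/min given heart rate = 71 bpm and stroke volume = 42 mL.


CO = HR * SV
CO = 71 * 42 / 1000
CO = 2.982 L/min


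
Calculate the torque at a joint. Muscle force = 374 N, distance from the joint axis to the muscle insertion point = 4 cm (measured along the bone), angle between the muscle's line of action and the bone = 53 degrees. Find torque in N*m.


Torque = F * d * sin(theta)   (moment arm = d*sin(theta))
d = 4 cm = 0.04 m
Torque = 374 * 0.04 * sin(53)
Torque = 11.95 N*m


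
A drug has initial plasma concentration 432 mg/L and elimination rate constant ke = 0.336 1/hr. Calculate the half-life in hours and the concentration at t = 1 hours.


t_half = ln(2) / ke = 0.693147 / 0.336 = 2.063 hr
C(t) = C0 * exp(-ke*t) = 432 * exp(-0.336*1)
C(1) = 308.7 mg/L


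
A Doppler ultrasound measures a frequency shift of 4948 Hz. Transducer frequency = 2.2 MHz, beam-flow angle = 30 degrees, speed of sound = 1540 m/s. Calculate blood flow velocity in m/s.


v = fd * c / (2 * f0 * cos(theta))
v = 4948 * 1540 / (2 * 2.2000e+06 * cos(30))
v = 2 m/s


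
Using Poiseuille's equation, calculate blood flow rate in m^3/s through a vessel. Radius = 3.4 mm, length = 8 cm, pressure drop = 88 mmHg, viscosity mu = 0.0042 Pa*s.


Q = pi*r^4*dP / (8*mu*L)
r = 0.0034 m, L = 0.08 m
dP = 88 mmHg = 11732.336 Pa
Q = 0.001832 m^3/s


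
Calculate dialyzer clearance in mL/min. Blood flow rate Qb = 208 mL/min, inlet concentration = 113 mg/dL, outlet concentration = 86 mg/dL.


K = Qb * (Cb_in - Cb_out) / Cb_in
K = 208 * (113 - 86) / 113
K = 49.7 mL/min


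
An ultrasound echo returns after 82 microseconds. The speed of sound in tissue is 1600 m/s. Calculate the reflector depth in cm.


depth = c * t / 2
t = 82 us = 8.2000e-05 s
depth = 1600 * 8.2000e-05 / 2
depth = 0.0656 m = 6.56 cm


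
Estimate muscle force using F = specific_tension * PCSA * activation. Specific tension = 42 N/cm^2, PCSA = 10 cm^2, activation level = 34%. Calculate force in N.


F = sigma * PCSA * activation
F = 42 * 10 * 0.34
F = 142.8 N


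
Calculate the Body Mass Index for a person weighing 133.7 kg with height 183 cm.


BMI = weight / height^2
height = 183 cm = 1.83 m
BMI = 133.7 / 1.83^2
BMI = 39.92 kg/m^2


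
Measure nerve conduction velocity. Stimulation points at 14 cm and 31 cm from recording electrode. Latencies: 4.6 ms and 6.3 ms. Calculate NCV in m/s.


Distance = (31 - 14) / 100 = 0.17 m
dt = (6.3 - 4.6) / 1000 = 0.0017 s
NCV = dist / dt = 100 m/s


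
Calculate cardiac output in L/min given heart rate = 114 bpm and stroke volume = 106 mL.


CO = HR * SV
CO = 114 * 106 / 1000
CO = 12.08 L/min


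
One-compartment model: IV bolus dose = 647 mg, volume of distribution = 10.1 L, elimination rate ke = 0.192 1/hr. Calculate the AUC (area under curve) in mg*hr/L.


C0 = Dose/Vd = 647/10.1 = 64.0594 mg/L
AUC = C0/ke = 64.0594/0.192
AUC = 333.6 mg*hr/L


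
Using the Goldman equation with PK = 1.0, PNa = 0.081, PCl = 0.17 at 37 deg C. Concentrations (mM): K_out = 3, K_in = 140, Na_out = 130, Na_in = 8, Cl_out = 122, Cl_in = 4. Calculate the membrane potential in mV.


Vm = (RT/F)*ln((PK*Ko + PNa*Nao + PCl*Cli)/(PK*Ki + PNa*Nai + PCl*Clo))
Numer = 14.21, Denom = 161.388
Vm = -64.94 mV


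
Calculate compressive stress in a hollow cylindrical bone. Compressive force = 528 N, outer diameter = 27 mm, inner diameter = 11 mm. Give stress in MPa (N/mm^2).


A = pi*(r_o^2 - r_i^2)
r_o = 13.5 mm, r_i = 5.5 mm
A = 477.522 mm^2
sigma = F/A = 528 / 477.522
sigma = 1.106 MPa


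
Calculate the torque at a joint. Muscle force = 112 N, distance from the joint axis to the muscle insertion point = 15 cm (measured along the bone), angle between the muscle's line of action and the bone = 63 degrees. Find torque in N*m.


Torque = F * d * sin(theta)   (moment arm = d*sin(theta))
d = 15 cm = 0.15 m
Torque = 112 * 0.15 * sin(63)
Torque = 14.97 N*m


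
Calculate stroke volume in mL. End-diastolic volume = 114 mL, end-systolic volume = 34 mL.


SV = EDV - ESV
SV = 114 - 34
SV = 80 mL


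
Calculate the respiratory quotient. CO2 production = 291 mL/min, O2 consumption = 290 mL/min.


RQ = VCO2 / VO2
RQ = 291 / 290
RQ = 1.003


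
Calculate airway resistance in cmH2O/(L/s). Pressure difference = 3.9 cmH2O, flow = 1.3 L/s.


R = dP / flow
R = 3.9 / 1.3
R = 3 cmH2O/(L/s)


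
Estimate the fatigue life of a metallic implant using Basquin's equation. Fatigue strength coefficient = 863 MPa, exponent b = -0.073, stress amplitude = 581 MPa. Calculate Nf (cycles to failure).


sigma_a = sigma_f' * (2Nf)^b
2Nf = (sigma_a/sigma_f')^(1/b)
2Nf = (581/863)^(1/-0.073)
2Nf = 225.8913
Nf = 112.9


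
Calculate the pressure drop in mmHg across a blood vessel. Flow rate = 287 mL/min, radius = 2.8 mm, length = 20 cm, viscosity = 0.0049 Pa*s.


dP = 8*mu*L*Q / (pi*r^4)
Q = 287 mL/min = 4.78333e-06 m^3/s
dP = 194.207 Pa = 194.207 / 133.322 mmHg = 1.457 mmHg


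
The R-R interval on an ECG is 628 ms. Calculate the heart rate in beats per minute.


HR = 60 / RR_interval(s)
RR = 628 ms = 0.628 s
HR = 60 / 0.628 = 95.54 bpm


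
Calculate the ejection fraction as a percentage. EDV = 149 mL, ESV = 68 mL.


SV = EDV - ESV = 149 - 68 = 81 mL
EF = SV/EDV * 100 = 81/149 * 100
EF = 54.36%


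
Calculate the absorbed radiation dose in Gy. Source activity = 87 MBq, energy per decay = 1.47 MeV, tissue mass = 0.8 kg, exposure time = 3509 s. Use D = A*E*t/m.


A = 87 MBq = 8.7000e+07 Bq
E = 1.47 MeV = 2.35494e-13 J
D = A*E*t/m = 8.7000e+07*2.35494e-13*3509/0.8
D = 0.08987 Gy


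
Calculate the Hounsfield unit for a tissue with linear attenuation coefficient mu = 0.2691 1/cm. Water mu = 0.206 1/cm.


HU = ((mu_tissue - mu_water) / mu_water) * 1000
HU = ((0.2691 - 0.206) / 0.206) * 1000
HU = 306.3


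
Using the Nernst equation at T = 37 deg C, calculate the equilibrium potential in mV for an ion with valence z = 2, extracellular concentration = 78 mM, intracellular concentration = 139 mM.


E = (RT/(zF)) * ln(C_out/C_in)
T = 37 + 273.15 = 310.15 K
E = (8.314 * 310.15 / (2 * 96485)) * ln(78/139)
E = -7.72 mV


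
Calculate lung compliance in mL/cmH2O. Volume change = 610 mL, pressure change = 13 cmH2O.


C = dV / dP
C = 610 / 13
C = 46.92 mL/cmH2O


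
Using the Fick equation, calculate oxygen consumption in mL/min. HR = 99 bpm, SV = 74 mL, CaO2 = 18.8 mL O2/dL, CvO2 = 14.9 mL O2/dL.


CO = HR*SV = 99*74/1000 = 7.326 L/min
a-v O2 diff = 18.8 - 14.9 = 3.9 mL/dL
VO2 = CO * (CaO2-CvO2) * 10 dL/L
VO2 = 7.326 * 3.9 * 10
VO2 = 285.7 mL/min


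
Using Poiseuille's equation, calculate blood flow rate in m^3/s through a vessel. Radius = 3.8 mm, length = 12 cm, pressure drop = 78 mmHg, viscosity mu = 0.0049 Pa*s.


Q = pi*r^4*dP / (8*mu*L)
r = 0.0038 m, L = 0.12 m
dP = 78 mmHg = 10399.116 Pa
Q = 0.001448 m^3/s


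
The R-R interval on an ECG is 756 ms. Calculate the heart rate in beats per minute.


HR = 60 / RR_interval(s)
RR = 756 ms = 0.756 s
HR = 60 / 0.756 = 79.37 bpm


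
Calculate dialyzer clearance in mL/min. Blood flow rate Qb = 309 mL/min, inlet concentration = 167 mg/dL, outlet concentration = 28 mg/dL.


K = Qb * (Cb_in - Cb_out) / Cb_in
K = 309 * (167 - 28) / 167
K = 257.2 mL/min


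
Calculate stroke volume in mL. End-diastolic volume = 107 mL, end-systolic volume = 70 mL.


SV = EDV - ESV
SV = 107 - 70
SV = 37 mL


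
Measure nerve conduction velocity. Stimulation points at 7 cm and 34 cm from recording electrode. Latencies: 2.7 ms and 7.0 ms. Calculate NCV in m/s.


Distance = (34 - 7) / 100 = 0.27 m
dt = (7.0 - 2.7) / 1000 = 0.0043 s
NCV = dist / dt = 62.79 m/s


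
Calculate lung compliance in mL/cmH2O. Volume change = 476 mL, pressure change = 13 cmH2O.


C = dV / dP
C = 476 / 13
C = 36.62 mL/cmH2O


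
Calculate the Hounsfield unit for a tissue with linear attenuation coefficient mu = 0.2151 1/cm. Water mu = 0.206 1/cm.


HU = ((mu_tissue - mu_water) / mu_water) * 1000
HU = ((0.2151 - 0.206) / 0.206) * 1000
HU = 44.17


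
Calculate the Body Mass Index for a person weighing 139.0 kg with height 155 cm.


BMI = weight / height^2
height = 155 cm = 1.55 m
BMI = 139.0 / 1.55^2
BMI = 57.86 kg/m^2


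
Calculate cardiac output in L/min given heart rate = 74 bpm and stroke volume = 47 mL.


CO = HR * SV
CO = 74 * 47 / 1000
CO = 3.478 L/min


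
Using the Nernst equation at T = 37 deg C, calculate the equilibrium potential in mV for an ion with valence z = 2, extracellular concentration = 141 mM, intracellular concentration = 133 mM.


E = (RT/(zF)) * ln(C_out/C_in)
T = 37 + 273.15 = 310.15 K
E = (8.314 * 310.15 / (2 * 96485)) * ln(141/133)
E = 0.7805 mV


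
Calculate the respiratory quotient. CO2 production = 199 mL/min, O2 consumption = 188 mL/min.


RQ = VCO2 / VO2
RQ = 199 / 188
RQ = 1.059


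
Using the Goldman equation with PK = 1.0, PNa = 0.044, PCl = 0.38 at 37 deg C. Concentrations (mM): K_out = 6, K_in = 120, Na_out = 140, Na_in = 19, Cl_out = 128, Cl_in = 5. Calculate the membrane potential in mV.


Vm = (RT/F)*ln((PK*Ko + PNa*Nao + PCl*Cli)/(PK*Ki + PNa*Nai + PCl*Clo))
Numer = 14.06, Denom = 169.476
Vm = -66.53 mV


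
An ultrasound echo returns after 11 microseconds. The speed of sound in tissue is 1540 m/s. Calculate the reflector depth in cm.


depth = c * t / 2
t = 11 us = 1.1000e-05 s
depth = 1540 * 1.1000e-05 / 2
depth = 0.00847 m = 0.847 cm


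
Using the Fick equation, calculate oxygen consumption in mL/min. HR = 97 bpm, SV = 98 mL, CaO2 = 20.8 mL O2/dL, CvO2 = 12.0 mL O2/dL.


CO = HR*SV = 97*98/1000 = 9.506 L/min
a-v O2 diff = 20.8 - 12.0 = 8.8 mL/dL
VO2 = CO * (CaO2-CvO2) * 10 dL/L
VO2 = 9.506 * 8.8 * 10
VO2 = 836.5 mL/min


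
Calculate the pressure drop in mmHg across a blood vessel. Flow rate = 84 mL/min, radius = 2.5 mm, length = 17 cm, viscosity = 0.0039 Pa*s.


dP = 8*mu*L*Q / (pi*r^4)
Q = 84 mL/min = 1.4e-06 m^3/s
dP = 60.5092 Pa = 60.5092 / 133.322 mmHg = 0.4539 mmHg


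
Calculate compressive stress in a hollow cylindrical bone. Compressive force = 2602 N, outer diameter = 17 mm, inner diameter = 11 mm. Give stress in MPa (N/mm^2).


A = pi*(r_o^2 - r_i^2)
r_o = 8.5 mm, r_i = 5.5 mm
A = 131.947 mm^2
sigma = F/A = 2602 / 131.947
sigma = 19.72 MPa
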